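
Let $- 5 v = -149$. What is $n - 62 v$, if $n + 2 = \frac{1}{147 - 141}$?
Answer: $- \frac{55483}{30} \approx -1849.4$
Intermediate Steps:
$v = \frac{149}{5}$ ($v = \left(- \frac{1}{5}\right) \left(-149\right) = \frac{149}{5} \approx 29.8$)
$n = - \frac{11}{6}$ ($n = -2 + \frac{1}{147 - 141} = -2 + \frac{1}{6} = - \frac{11}{6} \approx -1.8333$)
$n - 62 v = - \frac{11}{6} - \frac{9238}{5} = - \frac{55483}{30}$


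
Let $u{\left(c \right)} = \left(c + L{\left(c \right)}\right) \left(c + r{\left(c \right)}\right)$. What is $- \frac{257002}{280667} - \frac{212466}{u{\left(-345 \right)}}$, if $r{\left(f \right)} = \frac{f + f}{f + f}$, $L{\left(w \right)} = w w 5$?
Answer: $- \frac{8754014542303}{9570946780240} \approx -0.91464$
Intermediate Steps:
$L{\left(w \right)} = 5 w^{2}$ ($L{\left(w \right)} = w^{2} \cdot 5 = 5 w^{2}$)
$r{\left(f \right)} = 1$ ($r{\left(f \right)} = \frac{2 f}{2 f} = 2 f \frac{1}{2 f} = 1$)
$u{\left(c \right)} = \left(1 + c\right) \left(c + 5 c^{2}\right)$ ($u{\left(c \right)} = \left(c + 5 c^{2}\right) \left(c + 1\right) = \left(c + 5 c^{2}\right) \left(1 + c\right) = \left(1 + c\right) \left(c + 5 c^{2}\right)$)
$- \frac{257002}{280667} - \frac{212466}{u{\left(-345 \right)}} = - \frac{257002}{280667} - \frac{212466}{\left(-345\right) \left(1 + 5 \left(-345\right)^{2} + 6 \left(-345\right)\right)} = \left(-257002\right) \frac{1}{280667} - \frac{212466}{\left(-345\right) \left(1 + 5 \cdot 119025 - 2070\right)} = - \frac{257002}{280667} - \frac{212466}{\left(-345\right) \left(1 + 595125 - 2070\right)} = - \frac{257002}{280667} - \frac{212466}{\left(-345\right) 593056} = - \frac{257002}{280667} - \frac{212466}{-204604320} = - \frac{257002}{280667} - - \frac{35411}{34100720} = - \frac{257002}{280667} + \frac{35411}{34100720} = - \frac{8754014542303}{9570946780240}$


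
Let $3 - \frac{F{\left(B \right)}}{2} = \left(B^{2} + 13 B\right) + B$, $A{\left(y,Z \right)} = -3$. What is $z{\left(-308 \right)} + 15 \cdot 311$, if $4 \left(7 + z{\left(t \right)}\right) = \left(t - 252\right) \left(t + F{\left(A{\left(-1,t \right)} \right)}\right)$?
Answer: $37698$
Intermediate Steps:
$F{\left(B \right)} = 6 - 28 B - 2 B^{2}$ ($F{\left(B \right)} = 6 - 2 \left(\left(B^{2} + 13 B\right) + B\right) = 6 - 2 \left(B^{2} + 14 B\right) = 6 - \left(2 B^{2} + 28 B\right) = 6 - 28 B - 2 B^{2}$)
$z{\left(t \right)} = -7 + \frac{\left(-252 + t\right) \left(72 + t\right)}{4}$ ($z{\left(t \right)} = -7 + \frac{\left(t - 252\right) \left(t - \left(-90 + 18\right)\right)}{4} = -7 + \frac{\left(-252 + t\right) \left(t + \left(6 + 84 - 18\right)\right)}{4} = -7 + \frac{\left(-252 + t\right) \left(t + 72\right)}{4} = -7 + \frac{\left(-252 + t\right) \left(72 + t\right)}{4}$)
$z{\left(-308 \right)} + 15 \cdot 311 = \left(-4543 - -13860 + \frac{\left(-308\right)^{2}}{4}\right) + 15 \cdot 311 = \left(-4543 + 13860 + \frac{1}{4} \cdot 94864\right) + 4665 = \left(-4543 + 13860 + 23716\right) + 4665 = 33033 + 4665 = 37698$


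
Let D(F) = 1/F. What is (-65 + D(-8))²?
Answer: 271441/64 ≈ 4241.3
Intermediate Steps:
(-65 + D(-8))² = (-65 + 1/(-8))² = (-65 - ⅛)² = (-521/8)² = 271441/64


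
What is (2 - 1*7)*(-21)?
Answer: 105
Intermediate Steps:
(2 - 1*7)*(-21) = (2 - 7)*(-21) = -5*(-21) = 105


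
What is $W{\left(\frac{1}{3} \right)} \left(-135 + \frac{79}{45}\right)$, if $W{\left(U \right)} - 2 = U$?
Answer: $- \frac{41972}{135} \approx -310.9$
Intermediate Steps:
$W{\left(U \right)} = 2 + U$
$W{\left(\frac{1}{3} \right)} \left(-135 + \frac{79}{45}\right) = \left(2 + \frac{1}{3}\right) \left(-135 + \frac{79}{45}\right) = \left(2 + \frac{1}{3}\right) \left(-135 + 79 \cdot \frac{1}{45}\right) = \frac{7 \left(-135 + \frac{79}{45}\right)}{3} = \frac{7}{3} \left(- \frac{5996}{45}\right) = - \frac{41972}{135}$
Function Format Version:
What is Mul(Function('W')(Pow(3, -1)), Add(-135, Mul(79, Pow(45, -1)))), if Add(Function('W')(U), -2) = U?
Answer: Rational(-41972, 135) ≈ -310.90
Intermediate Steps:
Function('W')(U) = Add(2, U)
Mul(Function('W')(Pow(3, -1)), Add(-135, Mul(79, Pow(45, -1)))) = Mul(Add(2, Pow(3, -1)), Add(-135, Mul(79, Pow(45, -1)))) = Mul(Add(2, Rational(1, 3)), Add(-135, Mul(79, Rational(1, 45)))) = Mul(Rational(7, 3), Add(-135, Rational(79, 45))) = Mul(Rational(7, 3), Rational(-5996, 45)) = Rational(-41972, 135)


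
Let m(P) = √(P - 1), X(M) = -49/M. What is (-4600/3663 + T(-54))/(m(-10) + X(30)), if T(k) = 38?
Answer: -65951060/15019521 - 13459400*I*√11/5006507 ≈ -4.391 - 8.9164*I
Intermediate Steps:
m(P) = √(-1 + P)
(-4600/3663 + T(-54))/(m(-10) + X(30)) = (-4600/3663 + 38)/(√(-1 - 10) - 49/30) = (-4600*1/3663 + 38)/(√(-11) - 49*1/30) = (-4600/3663 + 38)/(I*√11 - 49/30) = 134594/(3663*(-49/30 + I*√11))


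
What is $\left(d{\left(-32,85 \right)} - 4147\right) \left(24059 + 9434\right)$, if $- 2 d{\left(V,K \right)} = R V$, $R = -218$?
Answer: $-255719055$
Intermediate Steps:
$d{\left(V,K \right)} = 109 V$ ($d{\left(V,K \right)} = - \frac{\left(-218\right) V}{2} = 109 V$)
$\left(d{\left(-32,85 \right)} - 4147\right) \left(24059 + 9434\right) = \left(109 \left(-32\right) - 4147\right) \left(24059 + 9434\right) = \left(-3488 - 4147\right) 33493 = \left(-7635\right) 33493 = -255719055$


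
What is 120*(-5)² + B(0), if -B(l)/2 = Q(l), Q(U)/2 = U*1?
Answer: 3000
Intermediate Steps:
Q(U) = 2*U (Q(U) = 2*(U*1) = 2*U)
B(l) = -4*l
120*(-5)² + B(0) = 120*(-5)² - 4*0 = 120*25 + 0 = 3000 + 0 = 3000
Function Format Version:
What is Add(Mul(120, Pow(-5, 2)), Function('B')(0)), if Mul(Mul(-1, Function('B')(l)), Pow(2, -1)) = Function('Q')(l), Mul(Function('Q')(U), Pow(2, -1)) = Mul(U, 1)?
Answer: 3000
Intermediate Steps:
Function('Q')(U) = Mul(2, U) (Function('Q')(U) = Mul(2, Mul(U, 1)) = Mul(2, U))
Function('B')(l) = Mul(-4, l) (Function('B')(l) = Mul(-2, Mul(2, l)) = Mul(-4, l))
Add(Mul(120, Pow(-5, 2)), Function('B')(0)) = Add(Mul(120, Pow(-5, 2)), Mul(-4, 0)) = Add(Mul(120, 25), 0) = Add(3000, 0) = 3000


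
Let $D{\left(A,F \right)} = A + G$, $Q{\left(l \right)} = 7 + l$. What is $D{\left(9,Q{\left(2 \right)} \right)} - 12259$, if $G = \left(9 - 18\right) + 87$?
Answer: $-12172$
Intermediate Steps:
$G = 78$ ($G = \left(9 - 18\right) + 87 = -9 + 87 = 78$)
$D{\left(A,F \right)} = 78 + A$ ($D{\left(A,F \right)} = A + 78 = 78 + A$)
$D{\left(9,Q{\left(2 \right)} \right)} - 12259 = \left(78 + 9\right) - 12259 = 87 - 12259 = -12172$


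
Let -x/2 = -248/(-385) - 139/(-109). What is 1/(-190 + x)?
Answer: -41965/8134444 ≈ -0.0051589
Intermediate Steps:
x = -161094/41965 (x = -2*(-248/(-385) - 139/(-109)) = -2*(-248*(-1/385) - 139*(-1/109)) = -2*(248/385 + 139/109) = -2*80547/41965 = -161094/41965 ≈ -3.8388)
1/(-190 + x) = 1/(-190 - 161094/41965) = 1/(-8134444/41965) = -41965/8134444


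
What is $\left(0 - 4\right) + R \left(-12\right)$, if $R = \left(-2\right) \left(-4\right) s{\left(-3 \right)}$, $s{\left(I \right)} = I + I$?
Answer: $572$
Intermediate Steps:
$s{\left(I \right)} = 2 I$
$R = -48$ ($R = \left(-2\right) \left(-4\right) 2 \left(-3\right) = 8 \left(-6\right) = -48$)
$\left(0 - 4\right) + R \left(-12\right) = \left(0 - 4\right) - -576 = -4 + 576 = 572$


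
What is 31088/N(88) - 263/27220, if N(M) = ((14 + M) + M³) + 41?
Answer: 133390123/3710712060 ≈ 0.035947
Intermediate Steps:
N(M) = 55 + M + M³ (N(M) = (14 + M + M³) + 41 = 55 + M + M³)
31088/N(88) - 263/27220 = 31088/(55 + 88 + 88³) - 263/27220 = 31088/(55 + 88 + 681472) - 263*1/27220 = 31088/681615 - 263/27220 = 133390123/3710712060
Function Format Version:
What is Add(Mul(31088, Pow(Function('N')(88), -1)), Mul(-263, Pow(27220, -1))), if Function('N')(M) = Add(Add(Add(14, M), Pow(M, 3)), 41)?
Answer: Rational(133390123, 3710712060) ≈ 0.035947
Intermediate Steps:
Function('N')(M) = Add(55, M, Pow(M, 3)) (Function('N')(M) = Add(Add(14, M, Pow(M, 3)), 41) = Add(55, M, Pow(M, 3)))
Add(Mul(31088, Pow(Function('N')(88), -1)), Mul(-263, Pow(27220, -1))) = Add(Mul(31088, Pow(Add(55, 88, Pow(88, 3)), -1)), Mul(-263, Pow(27220, -1))) = Add(Mul(31088, Pow(Add(55, 88, 681472), -1)), Mul(-263, Rational(1, 27220))) = Add(Mul(31088, Pow(681615, -1)), Rational(-263, 27220)) = Add(Mul(31088, Rational(1, 681615)), Rational(-263, 27220)) = Add(Rational(31088, 681615), Rational(-263, 27220)) = Rational(133390123, 3710712060)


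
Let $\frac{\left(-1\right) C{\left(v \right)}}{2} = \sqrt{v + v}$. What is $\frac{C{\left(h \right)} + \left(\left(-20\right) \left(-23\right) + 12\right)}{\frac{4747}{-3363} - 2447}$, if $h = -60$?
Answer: $- \frac{198417}{1029251} + \frac{3363 i \sqrt{30}}{2058502} \approx -0.19278 + 0.0089482 i$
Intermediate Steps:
$C{\left(v \right)} = - 2 \sqrt{2} \sqrt{v}$ ($C{\left(v \right)} = - 2 \sqrt{v + v} = - 2 \sqrt{2 v} = - 2 \sqrt{2} \sqrt{v}$)
$\frac{C{\left(h \right)} + \left(\left(-20\right) \left(-23\right) + 12\right)}{\frac{4747}{-3363} - 2447} = \frac{- 2 \sqrt{2} \sqrt{-60} + \left(\left(-20\right) \left(-23\right) + 12\right)}{\frac{4747}{-3363} - 2447} = \frac{- 2 \sqrt{2} \cdot 2 i \sqrt{15} + \left(460 + 12\right)}{4747 \left(- \frac{1}{3363}\right) - 2447} = \frac{- 4 i \sqrt{30} + 472}{- \frac{4747}{3363} - 2447} = \frac{472 - 4 i \sqrt{30}}{- \frac{8234008}{3363}} = \left(472 - 4 i \sqrt{30}\right) \left(- \frac{3363}{8234008}\right) = - \frac{198417}{1029251} + \frac{3363 i \sqrt{30}}{2058502}$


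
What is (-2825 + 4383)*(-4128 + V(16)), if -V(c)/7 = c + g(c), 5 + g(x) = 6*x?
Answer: -7598366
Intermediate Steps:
g(x) = -5 + 6*x
V(c) = 35 - 49*c (V(c) = -7*(c + (-5 + 6*c)) = -7*(-5 + 7*c) = 35 - 49*c)
(-2825 + 4383)*(-4128 + V(16)) = (-2825 + 4383)*(-4128 + (35 - 49*16)) = 1558*(-4128 + (35 - 784)) = 1558*(-4128 - 749) = 1558*(-4877) = -7598366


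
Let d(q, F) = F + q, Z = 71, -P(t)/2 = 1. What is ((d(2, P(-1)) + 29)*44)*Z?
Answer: 90596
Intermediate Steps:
P(t) = -2 (P(t) = -2*1 = -2)
((d(2, P(-1)) + 29)*44)*Z = (((-2 + 2) + 29)*44)*71 = ((0 + 29)*44)*71 = (29*44)*71 = 1276*71 = 90596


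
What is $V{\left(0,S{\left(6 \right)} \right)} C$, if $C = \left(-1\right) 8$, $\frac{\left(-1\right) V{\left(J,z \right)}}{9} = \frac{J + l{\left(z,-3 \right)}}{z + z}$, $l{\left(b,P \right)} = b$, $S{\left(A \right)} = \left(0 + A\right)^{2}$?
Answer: $36$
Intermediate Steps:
$S{\left(A \right)} = A^{2}$
$V{\left(J,z \right)} = - \frac{9 \left(J + z\right)}{2 z}$ ($V{\left(J,z \right)} = - 9 \frac{J + z}{z + z} = - 9 \frac{J + z}{2 z} = - \frac{9 \left(J + z\right)}{2 z}$)
$C = -8$
$V{\left(0,S{\left(6 \right)} \right)} C = \frac{9 \left(\left(-1\right) 0 - 6^{2}\right)}{2 \cdot 6^{2}} \left(-8\right) = \frac{9 \left(0 - 36\right)}{2 \cdot 36} \left(-8\right) = \frac{9}{2} \cdot \frac{1}{36} \left(0 - 36\right) \left(-8\right) = \frac{9}{2} \cdot \frac{1}{36} \left(-36\right) \left(-8\right) = \left(- \frac{9}{2}\right) \left(-8\right) = 36$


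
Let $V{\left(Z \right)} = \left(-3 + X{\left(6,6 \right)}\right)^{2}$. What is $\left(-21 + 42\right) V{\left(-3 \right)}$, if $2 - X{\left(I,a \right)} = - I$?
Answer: $525$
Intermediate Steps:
$X{\left(I,a \right)} = 2 + I$ ($X{\left(I,a \right)} = 2 - - I = 2 + I$)
$V{\left(Z \right)} = 25$ ($V{\left(Z \right)} = \left(-3 + \left(2 + 6\right)\right)^{2} = \left(-3 + 8\right)^{2} = 5^{2} = 25$)
$\left(-21 + 42\right) V{\left(-3 \right)} = \left(-21 + 42\right) 25 = 21 \cdot 25 = 525$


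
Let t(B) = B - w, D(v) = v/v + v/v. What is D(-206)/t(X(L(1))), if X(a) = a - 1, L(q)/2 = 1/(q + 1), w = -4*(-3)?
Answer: -1/6 ≈ -0.16667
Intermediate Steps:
w = 12
D(v) = 2 (D(v) = 1 + 1 = 2)
L(q) = 2/(1 + q) (L(q) = 2/(q + 1) = 2/(1 + q))
X(a) = -1 + a
t(B) = -12 + B (t(B) = B - 1*12 = B - 12 = -12 + B)
D(-206)/t(X(L(1))) = 2/(-12 + (-1 + 2/(1 + 1))) = 2/(-12 + (-1 + 2/2)) = 2/(-12 + (-1 + 2*(1/2))) = 2/(-12 + (-1 + 1)) = 2/(-12 + 0) = 2/(-12) = 2*(-1/12) = -1/6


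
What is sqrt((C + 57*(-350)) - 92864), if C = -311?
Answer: 25*I*sqrt(181) ≈ 336.34*I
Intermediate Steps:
sqrt((C + 57*(-350)) - 92864) = sqrt((-311 + 57*(-350)) - 92864) = sqrt((-311 - 19950) - 92864) = sqrt(-20261 - 92864) = sqrt(-113125) = 25*I*sqrt(181)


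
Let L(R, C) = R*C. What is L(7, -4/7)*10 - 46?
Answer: -86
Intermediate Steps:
L(R, C) = C*R
L(7, -4/7)*10 - 46 = (-4/7*7)*10 - 46 = (-4*⅐*7)*10 - 46 = -4/7*7*10 - 46 = -4*10 - 46 = -40 - 46 = -86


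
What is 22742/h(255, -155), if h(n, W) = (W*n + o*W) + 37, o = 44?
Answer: -11371/23154 ≈ -0.49110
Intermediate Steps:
h(n, W) = 37 + 44*W + W*n (h(n, W) = (W*n + 44*W) + 37 = (44*W + W*n) + 37 = 37 + 44*W + W*n)
22742/h(255, -155) = 22742/(37 + 44*(-155) - 155*255) = 22742/(37 - 6820 - 39525) = 22742/(-46308) = 22742*(-1/46308) = -11371/23154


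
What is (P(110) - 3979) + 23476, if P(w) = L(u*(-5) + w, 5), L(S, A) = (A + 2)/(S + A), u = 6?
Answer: 1657252/85 ≈ 19497.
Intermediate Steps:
L(S, A) = (2 + A)/(A + S)
P(w) = 7/(-25 + w) (P(w) = (2 + 5)/(5 + (6*(-5) + w)) = 7/(5 + (-30 + w)) = 7/(-25 + w))
(P(110) - 3979) + 23476 = (7/(-25 + 110) - 3979) + 23476 = (7/85 - 3979) + 23476 = -338208/85 + 23476 = 1657252/85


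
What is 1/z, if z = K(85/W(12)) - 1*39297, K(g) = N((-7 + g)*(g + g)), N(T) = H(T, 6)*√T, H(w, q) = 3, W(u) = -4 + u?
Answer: -419168/16472037501 - 4*√4930/16472037501 ≈ -2.5464e-5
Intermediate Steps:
N(T) = 3*√T
K(g) = 3*√2*√(g*(-7 + g)) (K(g) = 3*√((-7 + g)*(g + g)) = 3*√((-7 + g)*(2*g)) = 3*√(2*g*(-7 + g)) = 3*(√2*√(g*(-7 + g))) = 3*√2*√(g*(-7 + g)))
z = -39297 + 3*√4930/8 (z = 3*√2*√((85/(-4 + 12))*(-7 + 85/(-4 + 12))) - 1*39297 = 3*√2*√((85/8)*(-7 + 85/8)) - 39297 = 3*√2*√((85*(⅛))*(-7 + 85*(⅛))) - 39297 = 3*√2*√(85*(-7 + 85/8)/8) - 39297 = 3*√2*√((85/8)*(29/8)) - 39297 = 3*√2*√(2465/64) - 39297 = 3*√2*(√2465/8) - 39297 = 3*√4930/8 - 39297 = -39297 + 3*√4930/8 ≈ -39271.)
1/z = 1/(-39297 + 3*√4930/8)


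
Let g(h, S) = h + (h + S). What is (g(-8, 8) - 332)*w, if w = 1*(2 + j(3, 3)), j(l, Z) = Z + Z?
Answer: -2720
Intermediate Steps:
j(l, Z) = 2*Z
g(h, S) = S + 2*h (g(h, S) = h + (S + h) = S + 2*h)
w = 8 (w = 1*(2 + 2*3) = 1*(2 + 6) = 1*8 = 8)
(g(-8, 8) - 332)*w = ((8 + 2*(-8)) - 332)*8 = ((8 - 16) - 332)*8 = (-8 - 332)*8 = -340*8 = -2720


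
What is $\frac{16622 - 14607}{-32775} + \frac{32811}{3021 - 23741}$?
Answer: $- \frac{44685253}{27163920} \approx -1.645$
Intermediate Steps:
$\frac{16622 - 14607}{-32775} + \frac{32811}{3021 - 23741} = \left(16622 - 14607\right) \left(- \frac{1}{32775}\right) + \frac{32811}{-20720} = 2015 \left(- \frac{1}{32775}\right) + 32811 \left(- \frac{1}{20720}\right) = - \frac{403}{6555} - \frac{32811}{20720} = - \frac{44685253}{27163920}$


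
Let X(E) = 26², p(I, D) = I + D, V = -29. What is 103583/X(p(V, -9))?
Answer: 103583/676 ≈ 153.23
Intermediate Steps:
p(I, D) = D + I
X(E) = 676
103583/X(p(V, -9)) = 103583/676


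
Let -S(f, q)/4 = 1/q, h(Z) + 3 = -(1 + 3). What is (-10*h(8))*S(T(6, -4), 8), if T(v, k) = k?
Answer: -35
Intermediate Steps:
h(Z) = -7 (h(Z) = -3 - (1 + 3) = -3 - 1*4 = -3 - 4 = -7)
S(f, q) = -4/q
(-10*h(8))*S(T(6, -4), 8) = (-10*(-7))*(-4/8) = 70*(-4*1/8) = 70*(-1/2) = -35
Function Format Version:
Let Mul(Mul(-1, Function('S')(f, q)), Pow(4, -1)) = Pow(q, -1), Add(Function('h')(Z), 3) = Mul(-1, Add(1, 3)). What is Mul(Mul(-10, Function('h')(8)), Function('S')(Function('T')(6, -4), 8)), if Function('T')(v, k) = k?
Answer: -35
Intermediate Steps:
Function('h')(Z) = -7 (Function('h')(Z) = Add(-3, Mul(-1, Add(1, 3))) = Add(-3, Mul(-1, 4)) = Add(-3, -4) = -7)
Function('S')(f, q) = Mul(-4, Pow(q, -1))
Mul(Mul(-10, Function('h')(8)), Function('S')(Function('T')(6, -4), 8)) = Mul(Mul(-10, -7), Mul(-4, Pow(8, -1))) = Mul(70, Mul(-4, Rational(1, 8))) = Mul(70, Rational(-1, 2)) = -35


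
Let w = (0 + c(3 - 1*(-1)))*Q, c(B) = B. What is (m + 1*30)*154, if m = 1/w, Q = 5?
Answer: 46277/10 ≈ 4627.7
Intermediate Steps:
w = 20 (w = (0 + (3 - 1*(-1)))*5 = (0 + (3 + 1))*5 = (0 + 4)*5 = 4*5 = 20)
m = 1/20 ≈ 0.050000
(m + 1*30)*154 = (1/20 + 1*30)*154 = (1/20 + 30)*154 = (601/20)*154 = 46277/10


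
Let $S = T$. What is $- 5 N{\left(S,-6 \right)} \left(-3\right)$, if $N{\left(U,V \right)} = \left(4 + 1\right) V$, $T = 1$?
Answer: $-450$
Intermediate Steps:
$S = 1$
$N{\left(U,V \right)} = 5 V$
$- 5 N{\left(S,-6 \right)} \left(-3\right) = - 5 \cdot 5 \left(-6\right) \left(-3\right) = \left(-5\right) \left(-30\right) \left(-3\right) = 150 \left(-3\right) = -450$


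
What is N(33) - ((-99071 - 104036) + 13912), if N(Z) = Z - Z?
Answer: 189195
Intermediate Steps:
N(Z) = 0
N(33) - ((-99071 - 104036) + 13912) = 0 - ((-99071 - 104036) + 13912) = 0 - (-203107 + 13912) = 0 - 1*(-189195) = 0 + 189195 = 189195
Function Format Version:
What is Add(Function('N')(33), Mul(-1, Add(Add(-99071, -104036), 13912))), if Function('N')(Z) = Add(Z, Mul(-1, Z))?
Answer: 189195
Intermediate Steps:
Function('N')(Z) = 0
Add(Function('N')(33), Mul(-1, Add(Add(-99071, -104036), 13912))) = Add(0, Mul(-1, Add(Add(-99071, -104036), 13912))) = Add(0, Mul(-1, Add(-203107, 13912))) = Add(0, Mul(-1, -189195)) = Add(0, 189195) = 189195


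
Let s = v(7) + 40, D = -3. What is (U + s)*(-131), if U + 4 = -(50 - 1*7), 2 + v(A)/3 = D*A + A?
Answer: 7205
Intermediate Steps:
v(A) = -6 - 6*A (v(A) = -6 + 3*(-3*A + A) = -6 + 3*(-2*A) = -6 - 6*A)
U = -47 (U = -4 - (50 - 1*7) = -4 - (50 - 7) = -4 - 1*43 = -4 - 43 = -47)
s = -8 (s = (-6 - 6*7) + 40 = (-6 - 42) + 40 = -48 + 40 = -8)
(U + s)*(-131) = (-47 - 8)*(-131) = -55*(-131) = 7205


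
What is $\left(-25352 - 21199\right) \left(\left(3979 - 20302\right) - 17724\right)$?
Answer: $1584921897$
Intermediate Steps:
$\left(-25352 - 21199\right) \left(\left(3979 - 20302\right) - 17724\right) = - 46551 \left(\left(3979 - 20302\right) - 17724\right) = - 46551 \left(-16323 - 17724\right) = \left(-46551\right) \left(-34047\right) = 1584921897$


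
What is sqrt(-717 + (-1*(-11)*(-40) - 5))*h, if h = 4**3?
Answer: 64*I*sqrt(1162) ≈ 2181.6*I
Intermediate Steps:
h = 64
sqrt(-717 + (-1*(-11)*(-40) - 5))*h = sqrt(-717 + (-1*(-11)*(-40) - 5))*64 = sqrt(-717 + (11*(-40) - 5))*64 = sqrt(-717 + (-440 - 5))*64 = sqrt(-717 - 445)*64 = sqrt(-1162)*64 = (I*sqrt(1162))*64 = 64*I*sqrt(1162)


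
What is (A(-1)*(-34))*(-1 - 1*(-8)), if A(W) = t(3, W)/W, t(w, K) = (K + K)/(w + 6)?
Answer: -476/9 ≈ -52.889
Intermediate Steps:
t(w, K) = 2*K/(6 + w) (t(w, K) = (2*K)/(6 + w) = 2*K/(6 + w))
A(W) = 2/9 (A(W) = (2*W/(6 + 3))/W = (2*W/9)/W = 2/9)
(A(-1)*(-34))*(-1 - 1*(-8)) = ((2/9)*(-34))*(-1 - 1*(-8)) = -68*(-1 + 8)/9 = -68/9*7 = -476/9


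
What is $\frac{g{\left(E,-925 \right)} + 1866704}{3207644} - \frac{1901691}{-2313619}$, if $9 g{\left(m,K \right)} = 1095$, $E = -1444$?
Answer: $\frac{2841564834025}{2023981664628} \approx 1.4039$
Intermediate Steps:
$g{\left(m,K \right)} = \frac{365}{3}$ ($g{\left(m,K \right)} = \frac{1}{9} \cdot 1095 = \frac{365}{3}$)
$\frac{g{\left(E,-925 \right)} + 1866704}{3207644} - \frac{1901691}{-2313619} = \frac{\frac{365}{3} + 1866704}{3207644} - \frac{1901691}{-2313619} = \frac{5600477}{3} \cdot \frac{1}{3207644} - - \frac{172881}{210329} = \frac{5600477}{9622932} + \frac{172881}{210329} = \frac{2841564834025}{2023981664628}$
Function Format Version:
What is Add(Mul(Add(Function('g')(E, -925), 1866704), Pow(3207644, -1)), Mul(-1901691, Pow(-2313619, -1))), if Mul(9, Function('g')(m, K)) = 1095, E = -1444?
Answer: Rational(2841564834025, 2023981664628) ≈ 1.4039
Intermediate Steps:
Function('g')(m, K) = Rational(365, 3) (Function('g')(m, K) = Mul(Rational(1, 9), 1095) = Rational(365, 3))
Add(Mul(Add(Function('g')(E, -925), 1866704), Pow(3207644, -1)), Mul(-1901691, Pow(-2313619, -1))) = Add(Mul(Add(Rational(365, 3), 1866704), Pow(3207644, -1)), Mul(-1901691, Pow(-2313619, -1))) = Add(Mul(Rational(5600477, 3), Rational(1, 3207644)), Mul(-1901691, Rational(-1, 2313619))) = Add(Rational(5600477, 9622932), Rational(172881, 210329)) = Rational(2841564834025, 2023981664628)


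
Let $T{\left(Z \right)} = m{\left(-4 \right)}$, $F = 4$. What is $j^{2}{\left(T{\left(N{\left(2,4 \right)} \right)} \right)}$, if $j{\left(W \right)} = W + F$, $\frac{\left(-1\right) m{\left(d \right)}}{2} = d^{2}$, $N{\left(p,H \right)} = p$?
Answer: $784$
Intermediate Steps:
$m{\left(d \right)} = - 2 d^{2}$
$T{\left(Z \right)} = -32$ ($T{\left(Z \right)} = - 2 \left(-4\right)^{2} = \left(-2\right) 16 = -32$)
$j{\left(W \right)} = 4 + W$ ($j{\left(W \right)} = W + 4 = 4 + W$)
$j^{2}{\left(T{\left(N{\left(2,4 \right)} \right)} \right)} = \left(4 - 32\right)^{2} = \left(-28\right)^{2} = 784$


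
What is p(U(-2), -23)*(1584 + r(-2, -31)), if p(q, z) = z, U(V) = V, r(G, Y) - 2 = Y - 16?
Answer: -35397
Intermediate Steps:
r(G, Y) = -14 + Y (r(G, Y) = 2 + (Y - 16) = 2 + (-16 + Y) = -14 + Y)
p(U(-2), -23)*(1584 + r(-2, -31)) = -23*(1584 + (-14 - 31)) = -23*(1584 - 45) = -23*1539 = -35397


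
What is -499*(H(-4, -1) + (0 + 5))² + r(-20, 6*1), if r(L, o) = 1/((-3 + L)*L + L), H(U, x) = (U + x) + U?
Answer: -3512959/440 ≈ -7984.0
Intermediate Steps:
H(U, x) = x + 2*U
r(L, o) = 1/(L + L*(-3 + L)) (r(L, o) = 1/(L*(-3 + L) + L) = 1/(L + L*(-3 + L)))
-499*(H(-4, -1) + (0 + 5))² + r(-20, 6*1) = -499*((-1 + 2*(-4)) + (0 + 5))² + 1/((-20)*(-2 - 20)) = -499*((-1 - 8) + 5)² - 1/20/(-22) = -499*(-9 + 5)² - 1/20*(-1/22) = -499*(-4)² + 1/440 = -499*16 + 1/440 = -7984 + 1/440 = -3512959/440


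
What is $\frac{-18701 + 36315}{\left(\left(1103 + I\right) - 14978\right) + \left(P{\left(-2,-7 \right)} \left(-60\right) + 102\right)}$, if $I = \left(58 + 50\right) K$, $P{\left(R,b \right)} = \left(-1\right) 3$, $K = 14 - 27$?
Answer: $- \frac{17614}{14997} \approx -1.1745$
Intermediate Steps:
$K = -13$ ($K = 14 - 27 = -13$)
$P{\left(R,b \right)} = -3$
$I = -1404$ ($I = \left(58 + 50\right) \left(-13\right) = 108 \left(-13\right) = -1404$)
$\frac{-18701 + 36315}{\left(\left(1103 + I\right) - 14978\right) + \left(P{\left(-2,-7 \right)} \left(-60\right) + 102\right)} = \frac{-18701 + 36315}{\left(\left(1103 - 1404\right) - 14978\right) + \left(\left(-3\right) \left(-60\right) + 102\right)} = \frac{17614}{\left(-301 - 14978\right) + \left(180 + 102\right)} = \frac{17614}{-15279 + 282} = \frac{17614}{-14997} = 17614 \left(- \frac{1}{14997}\right) = - \frac{17614}{14997}$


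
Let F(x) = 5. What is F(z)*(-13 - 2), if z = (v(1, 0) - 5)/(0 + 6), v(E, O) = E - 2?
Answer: -75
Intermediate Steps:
v(E, O) = -2 + E
z = -1 (z = ((-2 + 1) - 5)/(0 + 6) = (-1 - 5)/6 = -6*⅙ = -1)
F(z)*(-13 - 2) = 5*(-13 - 2) = 5*(-15) = -75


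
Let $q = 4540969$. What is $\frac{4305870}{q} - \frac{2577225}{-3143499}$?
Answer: $\frac{8412865623385}{4758177170177} \approx 1.7681$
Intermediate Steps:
$\frac{4305870}{q} - \frac{2577225}{-3143499} = \frac{4305870}{4540969} - \frac{2577225}{-3143499} = 4305870 \cdot \frac{1}{4540969} - - \frac{859075}{1047833} = \frac{4305870}{4540969} + \frac{859075}{1047833} = \frac{8412865623385}{4758177170177}$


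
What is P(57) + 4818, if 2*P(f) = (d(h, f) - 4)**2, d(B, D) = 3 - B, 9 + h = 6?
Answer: 4820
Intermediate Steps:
h = -3 (h = -9 + 6 = -3)
P(f) = 2 (P(f) = ((3 - 1*(-3)) - 4)**2/2 = ((3 + 3) - 4)**2/2 = (6 - 4)**2/2 = (1/2)*2**2 = (1/2)*4 = 2)
P(57) + 4818 = 2 + 4818 = 4820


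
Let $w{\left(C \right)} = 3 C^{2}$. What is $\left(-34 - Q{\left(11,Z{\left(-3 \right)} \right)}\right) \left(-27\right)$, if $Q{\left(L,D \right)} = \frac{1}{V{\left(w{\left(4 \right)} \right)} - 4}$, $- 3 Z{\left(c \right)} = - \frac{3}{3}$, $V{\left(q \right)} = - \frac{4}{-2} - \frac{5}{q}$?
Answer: $\frac{91422}{101} \approx 905.17$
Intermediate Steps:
$V{\left(q \right)} = 2 - \frac{5}{q}$ ($V{\left(q \right)} = \left(-4\right) \left(- \frac{1}{2}\right) - \frac{5}{q} = 2 - \frac{5}{q}$)
$Z{\left(c \right)} = \frac{1}{3}$ ($Z{\left(c \right)} = - \frac{\left(-3\right) \frac{1}{3}}{3} = \left(- \frac{1}{3}\right) \left(-1\right) = \frac{1}{3}$)
$Q{\left(L,D \right)} = - \frac{48}{101}$ ($Q{\left(L,D \right)} = \frac{1}{\left(2 - \frac{5}{3 \cdot 4^{2}}\right) - 4} = \frac{1}{\left(2 - \frac{5}{3 \cdot 16}\right) - 4} = \frac{1}{\left(2 - \frac{5}{48}\right) - 4} = \frac{1}{\frac{91}{48} - 4} = \frac{1}{- \frac{101}{48}} = - \frac{48}{101}$)
$\left(-34 - Q{\left(11,Z{\left(-3 \right)} \right)}\right) \left(-27\right) = \left(-34 - - \frac{48}{101}\right) \left(-27\right) = \left(-34 + \frac{48}{101}\right) \left(-27\right) = \left(- \frac{3386}{101}\right) \left(-27\right) = \frac{91422}{101}$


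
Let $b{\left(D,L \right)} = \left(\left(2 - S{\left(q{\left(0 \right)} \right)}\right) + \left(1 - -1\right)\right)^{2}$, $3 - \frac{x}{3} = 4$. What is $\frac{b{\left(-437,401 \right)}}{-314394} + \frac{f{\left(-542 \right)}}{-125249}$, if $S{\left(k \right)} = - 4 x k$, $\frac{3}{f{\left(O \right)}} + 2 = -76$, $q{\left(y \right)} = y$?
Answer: $- \frac{25894595}{511907943378} \approx -5.0584 \cdot 10^{-5}$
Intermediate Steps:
$x = -3$ ($x = 9 - 12 = -3$)
$f{\left(O \right)} = - \frac{1}{26}$ ($f{\left(O \right)} = \frac{3}{-2 - 76} = \frac{3}{-78} = 3 \left(- \frac{1}{78}\right) = - \frac{1}{26}$)
$S{\left(k \right)} = 12 k$ ($S{\left(k \right)} = \left(-4\right) \left(-3\right) k = 12 k$)
$b{\left(D,L \right)} = 16$ ($b{\left(D,L \right)} = \left(\left(2 - 12 \cdot 0\right) + \left(1 - -1\right)\right)^{2} = \left(\left(2 - 0\right) + \left(1 + 1\right)\right)^{2} = \left(\left(2 + 0\right) + 2\right)^{2} = \left(2 + 2\right)^{2} = 4^{2} = 16$)
$\frac{b{\left(-437,401 \right)}}{-314394} + \frac{f{\left(-542 \right)}}{-125249} = \frac{16}{-314394} - \frac{1}{26 \left(-125249\right)} = 16 \left(- \frac{1}{314394}\right) - - \frac{1}{3256474} = - \frac{8}{157197} + \frac{1}{3256474} = - \frac{25894595}{511907943378}$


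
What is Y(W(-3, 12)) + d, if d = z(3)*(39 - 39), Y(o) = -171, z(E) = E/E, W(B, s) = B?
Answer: -171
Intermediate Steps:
z(E) = 1
d = 0 (d = 1*(39 - 39) = 1*0 = 0)
Y(W(-3, 12)) + d = -171 + 0 = -171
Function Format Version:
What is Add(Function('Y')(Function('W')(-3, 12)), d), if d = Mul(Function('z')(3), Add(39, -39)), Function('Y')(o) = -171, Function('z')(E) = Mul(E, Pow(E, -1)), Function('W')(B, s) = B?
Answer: -171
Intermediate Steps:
Function('z')(E) = 1
d = 0 (d = Mul(1, Add(39, -39)) = Mul(1, 0) = 0)
Add(Function('Y')(Function('W')(-3, 12)), d) = Add(-171, 0) = -171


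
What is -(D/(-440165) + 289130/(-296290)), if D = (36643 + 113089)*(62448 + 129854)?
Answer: 77558466573991/1185604435 ≈ 65417.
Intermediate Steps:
D = 28793763064 (D = 149732*192302 = 28793763064)
-(D/(-440165) + 289130/(-296290)) = -(28793763064/(-440165) + 289130/(-296290)) = -(28793763064*(-1/440165) + 289130*(-1/296290)) = -(-2617614824/40015 - 28913/29629) = -1*(-77558466573991/1185604435) = 77558466573991/1185604435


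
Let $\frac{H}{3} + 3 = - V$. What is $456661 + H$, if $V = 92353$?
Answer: $179593$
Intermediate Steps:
$H = -277068$ ($H = -9 + 3 \left(\left(-1\right) 92353\right) = -9 + 3 \left(-92353\right) = -9 - 277059 = -277068$)
$456661 + H = 456661 - 277068 = 179593$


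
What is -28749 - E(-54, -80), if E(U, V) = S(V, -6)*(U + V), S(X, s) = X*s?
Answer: 35571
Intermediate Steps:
E(U, V) = -6*V*(U + V) (E(U, V) = (V*(-6))*(U + V) = (-6*V)*(U + V) = -6*V*(U + V))
-28749 - E(-54, -80) = -28749 - (-6)*(-80)*(-54 - 80) = -28749 - (-6)*(-80)*(-134) = -28749 - 1*(-64320) = -28749 + 64320 = 35571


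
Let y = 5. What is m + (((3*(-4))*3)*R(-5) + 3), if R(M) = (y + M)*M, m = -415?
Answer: -412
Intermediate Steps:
R(M) = M*(5 + M) (R(M) = (5 + M)*M = M*(5 + M))
m + (((3*(-4))*3)*R(-5) + 3) = -415 + (((3*(-4))*3)*(-5*(5 - 5)) + 3) = -415 + ((-12*3)*(-5*0) + 3) = -415 + (-36*0 + 3) = -415 + (0 + 3) = -415 + 3 = -412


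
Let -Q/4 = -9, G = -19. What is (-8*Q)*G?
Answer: 5472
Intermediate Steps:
Q = 36 (Q = -4*(-9) = 36)
(-8*Q)*G = -8*36*(-19) = -288*(-19) = 5472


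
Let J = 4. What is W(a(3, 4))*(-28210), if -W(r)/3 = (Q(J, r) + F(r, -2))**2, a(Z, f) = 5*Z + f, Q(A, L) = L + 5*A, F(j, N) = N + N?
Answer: 103671750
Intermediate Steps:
F(j, N) = 2*N
a(Z, f) = f + 5*Z
W(r) = -3*(16 + r)**2 (W(r) = -3*((r + 5*4) + 2*(-2))**2 = -3*((r + 20) - 4)**2 = -3*((20 + r) - 4)**2 = -3*(16 + r)**2)
W(a(3, 4))*(-28210) = -3*(16 + (4 + 5*3))**2*(-28210) = -3*(16 + (4 + 15))**2*(-28210) = -3*(16 + 19)**2*(-28210) = -3*35**2*(-28210) = -3*1225*(-28210) = -3675*(-28210) = 103671750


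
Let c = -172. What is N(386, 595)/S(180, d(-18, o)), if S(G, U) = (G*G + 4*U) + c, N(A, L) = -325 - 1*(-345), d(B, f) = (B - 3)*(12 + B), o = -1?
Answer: 5/8183 ≈ 0.00061102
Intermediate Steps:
d(B, f) = (-3 + B)*(12 + B)
N(A, L) = 20 (N(A, L) = -325 + 345 = 20)
S(G, U) = -172 + G**2 + 4*U (S(G, U) = (G*G + 4*U) - 172 = (G**2 + 4*U) - 172 = -172 + G**2 + 4*U)
N(386, 595)/S(180, d(-18, o)) = 20/(-172 + 180**2 + 4*(-36 + (-18)**2 + 9*(-18))) = 20/(-172 + 32400 + 4*(-36 + 324 - 162)) = 20/(-172 + 32400 + 4*126) = 20/(-172 + 32400 + 504) = 20/32732 = 20*(1/32732) = 5/8183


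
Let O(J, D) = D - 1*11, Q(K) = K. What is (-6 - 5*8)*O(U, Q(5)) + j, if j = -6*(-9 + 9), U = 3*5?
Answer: 276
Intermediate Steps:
U = 15
O(J, D) = -11 + D (O(J, D) = D - 11 = -11 + D)
j = 0 (j = -6*0 = 0)
(-6 - 5*8)*O(U, Q(5)) + j = (-6 - 5*8)*(-11 + 5) + 0 = (-6 - 40)*(-6) + 0 = -46*(-6) + 0 = 276 + 0 = 276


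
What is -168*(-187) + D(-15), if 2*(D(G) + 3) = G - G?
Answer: 31413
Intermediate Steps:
D(G) = -3 (D(G) = -3 + (G - G)/2 = -3 + (½)*0 = -3 + 0 = -3)
-168*(-187) + D(-15) = -168*(-187) - 3 = 31416 - 3 = 31413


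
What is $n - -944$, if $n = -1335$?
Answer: $-391$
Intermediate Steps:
$n - -944 = -1335 - -944 = -1335 + 944 = -391$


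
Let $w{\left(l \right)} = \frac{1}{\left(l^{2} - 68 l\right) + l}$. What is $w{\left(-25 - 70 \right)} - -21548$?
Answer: $\frac{331623721}{15390} \approx 21548.0$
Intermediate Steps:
$w{\left(l \right)} = \frac{1}{l^{2} - 67 l}$
$w{\left(-25 - 70 \right)} - -21548 = \frac{1}{\left(-25 - 70\right) \left(-67 - 95\right)} - -21548 = \frac{1}{\left(-25 - 70\right) \left(-67 - 95\right)} + 21548 = \frac{1}{\left(-95\right) \left(-67 - 95\right)} + 21548 = - \frac{1}{95 \left(-162\right)} + 21548 = \left(- \frac{1}{95}\right) \left(- \frac{1}{162}\right) + 21548 = \frac{1}{15390} + 21548 = \frac{331623721}{15390}$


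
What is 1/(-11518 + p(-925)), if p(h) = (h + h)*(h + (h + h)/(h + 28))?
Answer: 897/1521237104 ≈ 5.8965e-7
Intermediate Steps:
p(h) = 2*h*(h + 2*h/(28 + h)) (p(h) = (2*h)*(h + (2*h)/(28 + h)) = (2*h)*(h + 2*h/(28 + h)) = 2*h*(h + 2*h/(28 + h)))
1/(-11518 + p(-925)) = 1/(-11518 + 2*(-925)**2*(30 - 925)/(28 - 925)) = 1/(-11518 + 2*855625*(-895)/(-897)) = 1/(-11518 + 2*855625*(-1/897)*(-895)) = 1/(-11518 + 1531568750/897) = 1/(1521237104/897) = 897/1521237104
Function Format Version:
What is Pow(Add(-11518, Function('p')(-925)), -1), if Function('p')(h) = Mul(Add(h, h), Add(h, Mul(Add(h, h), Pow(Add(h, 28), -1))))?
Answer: Rational(897, 1521237104) ≈ 5.8965e-7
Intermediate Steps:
Function('p')(h) = Mul(2, h, Add(h, Mul(2, h, Pow(Add(28, h), -1)))) (Function('p')(h) = Mul(Mul(2, h), Add(h, Mul(Mul(2, h), Pow(Add(28, h), -1)))) = Mul(Mul(2, h), Add(h, Mul(2, h, Pow(Add(28, h), -1)))) = Mul(2, h, Add(h, Mul(2, h, Pow(Add(28, h), -1)))))
Pow(Add(-11518, Function('p')(-925)), -1) = Pow(Add(-11518, Mul(2, Pow(-925, 2), Pow(Add(28, -925), -1), Add(30, -925))), -1) = Pow(Add(-11518, Mul(2, 855625, Pow(-897, -1), -895)), -1) = Pow(Add(-11518, Mul(2, 855625, Rational(-1, 897), -895)), -1) = Pow(Add(-11518, Rational(1531568750, 897)), -1) = Pow(Rational(1521237104, 897), -1) = Rational(897, 1521237104)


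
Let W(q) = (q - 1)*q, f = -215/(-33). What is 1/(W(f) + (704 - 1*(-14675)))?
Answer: 1089/16786861 ≈ 6.4872e-5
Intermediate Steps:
f = 215/33 (f = -215*(-1/33) = 215/33 ≈ 6.5152)
W(q) = q*(-1 + q) (W(q) = (-1 + q)*q = q*(-1 + q))
1/(W(f) + (704 - 1*(-14675))) = 1/(215*(-1 + 215/33)/33 + (704 - 1*(-14675))) = 1/((215/33)*(182/33) + (704 + 14675)) = 1/(39130/1089 + 15379) = 1/(16786861/1089) = 1089/16786861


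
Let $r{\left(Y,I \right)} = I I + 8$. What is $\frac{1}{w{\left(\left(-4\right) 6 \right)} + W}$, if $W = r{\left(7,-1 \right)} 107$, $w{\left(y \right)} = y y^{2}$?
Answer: $- \frac{1}{12861} \approx -7.7754 \cdot 10^{-5}$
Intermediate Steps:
$w{\left(y \right)} = y^{3}$
$r{\left(Y,I \right)} = 8 + I^{2}$ ($r{\left(Y,I \right)} = I^{2} + 8 = 8 + I^{2}$)
$W = 963$ ($W = \left(8 + \left(-1\right)^{2}\right) 107 = \left(8 + 1\right) 107 = 9 \cdot 107 = 963$)
$\frac{1}{w{\left(\left(-4\right) 6 \right)} + W} = \frac{1}{\left(\left(-4\right) 6\right)^{3} + 963} = \frac{1}{\left(-24\right)^{3} + 963} = \frac{1}{-13824 + 963} = \frac{1}{-12861} = - \frac{1}{12861}$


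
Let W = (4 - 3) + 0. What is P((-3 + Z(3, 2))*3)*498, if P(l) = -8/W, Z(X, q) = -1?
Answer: -3984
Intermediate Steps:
W = 1 (W = 1 + 0 = 1)
P(l) = -8 (P(l) = -8/1 = -8*1 = -8)
P((-3 + Z(3, 2))*3)*498 = -8*498 = -3984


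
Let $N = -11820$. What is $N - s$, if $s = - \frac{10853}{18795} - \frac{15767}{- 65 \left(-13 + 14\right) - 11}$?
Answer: $- \frac{17179440337}{1428420} \approx -12027.0$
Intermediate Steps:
$s = \frac{295515937}{1428420}$ ($s = \left(-10853\right) \frac{1}{18795} - \frac{15767}{\left(-65\right) 1 - 11} = - \frac{10853}{18795} - \frac{15767}{-65 - 11} = - \frac{10853}{18795} - \frac{15767}{-76} = - \frac{10853}{18795} - - \frac{15767}{76} = - \frac{10853}{18795} + \frac{15767}{76} = \frac{295515937}{1428420} \approx 206.88$)
$N - s = -11820 - \frac{295515937}{1428420} = - \frac{17179440337}{1428420}$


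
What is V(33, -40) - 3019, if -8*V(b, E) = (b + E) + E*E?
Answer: -25745/8 ≈ -3218.1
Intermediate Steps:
V(b, E) = -E/8 - b/8 - E²/8 (V(b, E) = -((b + E) + E*E)/8 = -((E + b) + E²)/8 = -(E + b + E²)/8 = -E/8 - b/8 - E²/8)
V(33, -40) - 3019 = (-⅛*(-40) - ⅛*33 - ⅛*(-40)²) - 3019 = (5 - 33/8 - ⅛*1600) - 3019 = (5 - 33/8 - 200) - 3019 = -1593/8 - 3019 = -25745/8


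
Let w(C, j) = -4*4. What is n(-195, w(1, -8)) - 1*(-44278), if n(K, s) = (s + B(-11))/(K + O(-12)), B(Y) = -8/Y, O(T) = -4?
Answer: 96924710/2189 ≈ 44278.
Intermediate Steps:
w(C, j) = -16
n(K, s) = (8/11 + s)/(-4 + K) (n(K, s) = (s - 8/(-11))/(K - 4) = (s - 8*(-1/11))/(-4 + K) = (s + 8/11)/(-4 + K) = (8/11 + s)/(-4 + K))
n(-195, w(1, -8)) - 1*(-44278) = (8/11 - 16)/(-4 - 195) - 1*(-44278) = -168/11/(-199) + 44278 = -1/199*(-168/11) + 44278 = 168/2189 + 44278 = 96924710/2189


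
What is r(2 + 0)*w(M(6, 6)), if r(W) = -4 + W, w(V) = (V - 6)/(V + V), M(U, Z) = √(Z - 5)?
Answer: 5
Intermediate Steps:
M(U, Z) = √(-5 + Z)
w(V) = (-6 + V)/(2*V) (w(V) = (-6 + V)/((2*V)) = (-6 + V)*(1/(2*V)) = (-6 + V)/(2*V))
r(2 + 0)*w(M(6, 6)) = (-4 + (2 + 0))*((-6 + √(-5 + 6))/(2*(√(-5 + 6)))) = (-4 + 2)*((-6 + √1)/(2*(√1))) = -(-6 + 1)/1 = -(-5) = -2*(-5/2) = 5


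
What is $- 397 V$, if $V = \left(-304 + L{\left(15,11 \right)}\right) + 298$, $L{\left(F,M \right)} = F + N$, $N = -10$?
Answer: $397$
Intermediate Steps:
$L{\left(F,M \right)} = -10 + F$ ($L{\left(F,M \right)} = F - 10 = -10 + F$)
$V = -1$ ($V = \left(-304 + \left(-10 + 15\right)\right) + 298 = \left(-304 + 5\right) + 298 = -299 + 298 = -1$)
$- 397 V = \left(-397\right) \left(-1\right) = 397$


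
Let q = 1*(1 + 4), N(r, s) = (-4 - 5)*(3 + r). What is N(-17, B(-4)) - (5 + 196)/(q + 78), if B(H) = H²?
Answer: 10257/83 ≈ 123.58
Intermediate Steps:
N(r, s) = -27 - 9*r (N(r, s) = -9*(3 + r) = -27 - 9*r)
q = 5 (q = 1*5 = 5)
N(-17, B(-4)) - (5 + 196)/(q + 78) = (-27 - 9*(-17)) - (5 + 196)/(5 + 78) = (-27 + 153) - 201/83 = 126 - 201/83 = 10257/83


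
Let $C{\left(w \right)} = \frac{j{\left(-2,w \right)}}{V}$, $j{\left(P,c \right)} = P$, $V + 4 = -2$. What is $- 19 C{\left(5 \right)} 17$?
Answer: $- \frac{323}{3} \approx -107.67$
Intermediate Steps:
$V = -6$ ($V = -4 - 2 = -6$)
$C{\left(w \right)} = \frac{1}{3}$ ($C{\left(w \right)} = - \frac{2}{-6} = \left(-2\right) \left(- \frac{1}{6}\right) = \frac{1}{3}$)
$- 19 C{\left(5 \right)} 17 = \left(-19\right) \frac{1}{3} \cdot 17 = \left(- \frac{19}{3}\right) 17 = - \frac{323}{3}$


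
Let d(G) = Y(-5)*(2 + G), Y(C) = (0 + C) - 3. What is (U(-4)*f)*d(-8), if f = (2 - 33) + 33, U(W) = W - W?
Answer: 0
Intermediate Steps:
U(W) = 0
Y(C) = -3 + C (Y(C) = C - 3 = -3 + C)
f = 2 (f = -31 + 33 = 2)
d(G) = -16 - 8*G (d(G) = (-3 - 5)*(2 + G) = -8*(2 + G) = -16 - 8*G)
(U(-4)*f)*d(-8) = (0*2)*(-16 - 8*(-8)) = 0*(-16 + 64) = 0*48 = 0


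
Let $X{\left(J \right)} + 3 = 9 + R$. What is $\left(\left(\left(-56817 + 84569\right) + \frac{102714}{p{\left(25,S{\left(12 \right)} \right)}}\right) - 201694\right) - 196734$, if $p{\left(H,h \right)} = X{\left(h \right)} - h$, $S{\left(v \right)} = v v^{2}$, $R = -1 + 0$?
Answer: $- \frac{638777462}{1723} \approx -3.7074 \cdot 10^{5}$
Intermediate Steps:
$R = -1$
$S{\left(v \right)} = v^{3}$
$X{\left(J \right)} = 5$ ($X{\left(J \right)} = -3 + \left(9 - 1\right) = -3 + 8 = 5$)
$p{\left(H,h \right)} = 5 - h$
$\left(\left(\left(-56817 + 84569\right) + \frac{102714}{p{\left(25,S{\left(12 \right)} \right)}}\right) - 201694\right) - 196734 = \left(\left(\left(-56817 + 84569\right) + \frac{102714}{5 - 12^{3}}\right) - 201694\right) - 196734 = \left(\left(27752 + \frac{102714}{5 - 1728}\right) - 201694\right) - 196734 = \left(\left(27752 + \frac{102714}{-1723}\right) - 201694\right) - 196734 = \left(\left(27752 + 102714 \left(- \frac{1}{1723}\right)\right) - 201694\right) - 196734 = \left(\left(27752 - \frac{102714}{1723}\right) - 201694\right) - 196734 = \left(\frac{47713982}{1723} - 201694\right) - 196734 = - \frac{299804780}{1723} - 196734 = - \frac{638777462}{1723}$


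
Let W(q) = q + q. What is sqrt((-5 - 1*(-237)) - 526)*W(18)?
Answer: 252*I*sqrt(6) ≈ 617.27*I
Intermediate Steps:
W(q) = 2*q
sqrt((-5 - 1*(-237)) - 526)*W(18) = sqrt((-5 - 1*(-237)) - 526)*(2*18) = sqrt((-5 + 237) - 526)*36 = sqrt(232 - 526)*36 = sqrt(-294)*36 = (7*I*sqrt(6))*36 = 252*I*sqrt(6)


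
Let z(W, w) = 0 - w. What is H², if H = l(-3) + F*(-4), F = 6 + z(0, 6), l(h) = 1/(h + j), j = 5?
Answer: ¼ ≈ 0.25000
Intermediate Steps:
z(W, w) = -w
l(h) = 1/(5 + h) (l(h) = 1/(h + 5) = 1/(5 + h))
F = 0 (F = 6 - 1*6 = 6 - 6 = 0)
H = ½ (H = 1/(5 - 3) + 0*(-4) = 1/2 + 0 = ½ + 0 = ½ ≈ 0.50000)
H² = (½)² = ¼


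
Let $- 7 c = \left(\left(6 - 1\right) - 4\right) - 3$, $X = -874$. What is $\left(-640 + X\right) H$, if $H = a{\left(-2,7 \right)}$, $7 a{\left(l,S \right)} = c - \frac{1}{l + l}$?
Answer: $- \frac{11355}{98} \approx -115.87$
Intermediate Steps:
$c = \frac{2}{7}$ ($c = - \frac{\left(\left(6 - 1\right) - 4\right) - 3}{7} = - \frac{\left(5 - 4\right) - 3}{7} = - \frac{1 - 3}{7} = \left(- \frac{1}{7}\right) \left(-2\right) = \frac{2}{7} \approx 0.28571$)
$a{\left(l,S \right)} = \frac{2}{49} - \frac{1}{14 l}$ ($a{\left(l,S \right)} = \frac{\frac{2}{7} - \frac{1}{l + l}}{7} = \frac{\frac{2}{7} - \frac{1}{2 l}}{7} = \frac{2}{49} - \frac{1}{14 l}$)
$H = \frac{15}{196}$ ($H = \frac{-7 + 4 \left(-2\right)}{98 \left(-2\right)} = \frac{1}{98} \left(- \frac{1}{2}\right) \left(-7 - 8\right) = \frac{1}{98} \left(- \frac{1}{2}\right) \left(-15\right) = \frac{15}{196} \approx 0.076531$)
$\left(-640 + X\right) H = \left(-640 - 874\right) \frac{15}{196} = \left(-1514\right) \frac{15}{196} = - \frac{11355}{98}$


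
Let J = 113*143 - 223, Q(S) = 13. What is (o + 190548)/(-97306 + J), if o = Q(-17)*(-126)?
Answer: -18891/8137 ≈ -2.3216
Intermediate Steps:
J = 15936 (J = 16159 - 223 = 15936)
o = -1638 (o = 13*(-126) = -1638)
(o + 190548)/(-97306 + J) = (-1638 + 190548)/(-97306 + 15936) = 188910/(-81370) = 188910*(-1/81370) = -18891/8137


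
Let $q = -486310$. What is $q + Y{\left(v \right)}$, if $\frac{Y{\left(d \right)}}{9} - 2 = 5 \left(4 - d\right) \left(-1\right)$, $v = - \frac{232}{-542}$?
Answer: $- \frac{131828692}{271} \approx -4.8645 \cdot 10^{5}$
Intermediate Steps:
$v = \frac{116}{271}$ ($v = \left(-232\right) \left(- \frac{1}{542}\right) = \frac{116}{271} \approx 0.42804$)
$Y{\left(d \right)} = -162 + 45 d$ ($Y{\left(d \right)} = 18 + 9 \cdot 5 \left(4 - d\right) \left(-1\right) = 18 + 9 \left(20 - 5 d\right) \left(-1\right) = 18 + 9 \left(-20 + 5 d\right) = 18 + \left(-180 + 45 d\right) = -162 + 45 d$)
$q + Y{\left(v \right)} = -486310 + \left(-162 + 45 \cdot \frac{116}{271}\right) = -486310 + \left(-162 + \frac{5220}{271}\right) = -486310 - \frac{38682}{271} = - \frac{131828692}{271}$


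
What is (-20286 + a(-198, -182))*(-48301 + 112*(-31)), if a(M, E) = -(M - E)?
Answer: 1049438710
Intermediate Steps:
a(M, E) = E - M
(-20286 + a(-198, -182))*(-48301 + 112*(-31)) = (-20286 + (-182 - 1*(-198)))*(-48301 + 112*(-31)) = (-20286 + (-182 + 198))*(-48301 - 3472) = (-20286 + 16)*(-51773) = -20270*(-51773) = 1049438710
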